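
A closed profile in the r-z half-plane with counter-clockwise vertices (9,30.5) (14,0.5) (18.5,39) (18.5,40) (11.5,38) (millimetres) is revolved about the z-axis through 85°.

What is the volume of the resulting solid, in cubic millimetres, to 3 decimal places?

Profile (r,z), 5 vertices: (9,30.5) (14,0.5) (18.5,39) (18.5,40) (11.5,38)
edge 0: (9,30.5)→(14,0.5)  cross = 9·0.5 − 14·30.5 = -422.5000; (r_i+r_j)·cross = 23·-422.5000 = -9717.5000
edge 1: (14,0.5)→(18.5,39)  cross = 14·39 − 18.5·0.5 = 536.7500; (r_i+r_j)·cross = 32.5·536.7500 = 17444.3750
edge 2: (18.5,39)→(18.5,40)  cross = 18.5·40 − 18.5·39 = 18.5000; (r_i+r_j)·cross = 37·18.5000 = 684.5000
edge 3: (18.5,40)→(11.5,38)  cross = 18.5·38 − 11.5·40 = 243.0000; (r_i+r_j)·cross = 30·243.0000 = 7290.0000
edge 4: (11.5,38)→(9,30.5)  cross = 11.5·30.5 − 9·38 = 8.7500; (r_i+r_j)·cross = 20.5·8.7500 = 179.3750
Σcross = 384.5000 → A = |Σcross|/2 = 192.2500 mm²
Σ(r_i+r_j)·cross = 15880.7500 → first moment M = |Σ|/6 = 2646.7917
R_c = M/A = 2646.7917/192.2500 = 13.7674 mm
θ = 85° = 1.483530 rad
V = θ·R_c·A = 1.483530·13.7674·192.2500 = 3926.594 mm³

Volume = 3926.594 mm³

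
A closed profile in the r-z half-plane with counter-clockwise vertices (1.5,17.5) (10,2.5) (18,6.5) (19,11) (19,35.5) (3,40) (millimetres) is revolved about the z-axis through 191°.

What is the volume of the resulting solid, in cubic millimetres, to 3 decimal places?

Volume = 18545.463 mm³

Profile (r,z), 6 vertices: (1.5,17.5) (10,2.5) (18,6.5) (19,11) (19,35.5) (3,40)
edge 0: (1.5,17.5)→(10,2.5)  cross = 1.5·2.5 − 10·17.5 = -171.2500; (r_i+r_j)·cross = 11.5·-171.2500 = -1969.3750
edge 1: (10,2.5)→(18,6.5)  cross = 10·6.5 − 18·2.5 = 20.0000; (r_i+r_j)·cross = 28·20.0000 = 560.0000
edge 2: (18,6.5)→(19,11)  cross = 18·11 − 19·6.5 = 74.5000; (r_i+r_j)·cross = 37·74.5000 = 2756.5000
edge 3: (19,11)→(19,35.5)  cross = 19·35.5 − 19·11 = 465.5000; (r_i+r_j)·cross = 38·465.5000 = 17689.0000
edge 4: (19,35.5)→(3,40)  cross = 19·40 − 3·35.5 = 653.5000; (r_i+r_j)·cross = 22·653.5000 = 14377.0000
edge 5: (3,40)→(1.5,17.5)  cross = 3·17.5 − 1.5·40 = -7.5000; (r_i+r_j)·cross = 4.5·-7.5000 = -33.7500
Σcross = 1034.7500 → A = |Σcross|/2 = 517.3750 mm²
Σ(r_i+r_j)·cross = 33379.3750 → first moment M = |Σ|/6 = 5563.2292
R_c = M/A = 5563.2292/517.3750 = 10.7528 mm
θ = 191° = 3.333579 rad
V = θ·R_c·A = 3.333579·10.7528·517.3750 = 18545.463 mm³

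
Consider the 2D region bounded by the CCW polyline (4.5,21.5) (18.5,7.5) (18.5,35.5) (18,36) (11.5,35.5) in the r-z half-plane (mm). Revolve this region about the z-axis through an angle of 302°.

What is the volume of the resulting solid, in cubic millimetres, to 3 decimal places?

Volume = 17408.886 mm³

Profile (r,z), 5 vertices: (4.5,21.5) (18.5,7.5) (18.5,35.5) (18,36) (11.5,35.5)
edge 0: (4.5,21.5)→(18.5,7.5)  cross = 4.5·7.5 − 18.5·21.5 = -364.0000; (r_i+r_j)·cross = 23·-364.0000 = -8372.0000
edge 1: (18.5,7.5)→(18.5,35.5)  cross = 18.5·35.5 − 18.5·7.5 = 518.0000; (r_i+r_j)·cross = 37·518.0000 = 19166.0000
edge 2: (18.5,35.5)→(18,36)  cross = 18.5·36 − 18·35.5 = 27.0000; (r_i+r_j)·cross = 36.5·27.0000 = 985.5000
edge 3: (18,36)→(11.5,35.5)  cross = 18·35.5 − 11.5·36 = 225.0000; (r_i+r_j)·cross = 29.5·225.0000 = 6637.5000
edge 4: (11.5,35.5)→(4.5,21.5)  cross = 11.5·21.5 − 4.5·35.5 = 87.5000; (r_i+r_j)·cross = 16·87.5000 = 1400.0000
Σcross = 493.5000 → A = |Σcross|/2 = 246.7500 mm²
Σ(r_i+r_j)·cross = 19817.0000 → first moment M = |Σ|/6 = 3302.8333
R_c = M/A = 3302.8333/246.7500 = 13.3853 mm
θ = 302° = 5.270894 rad
V = θ·R_c·A = 5.270894·13.3853·246.7500 = 17408.886 mm³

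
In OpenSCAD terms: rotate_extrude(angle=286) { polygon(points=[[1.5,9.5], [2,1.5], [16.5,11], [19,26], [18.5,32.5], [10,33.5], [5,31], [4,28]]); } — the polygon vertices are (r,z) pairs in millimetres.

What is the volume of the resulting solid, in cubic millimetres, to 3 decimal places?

Profile (r,z), 8 vertices: (1.5,9.5) (2,1.5) (16.5,11) (19,26) (18.5,32.5) (10,33.5) (5,31) (4,28)
edge 0: (1.5,9.5)→(2,1.5)  cross = 1.5·1.5 − 2·9.5 = -16.7500; (r_i+r_j)·cross = 3.5·-16.7500 = -58.6250
edge 1: (2,1.5)→(16.5,11)  cross = 2·11 − 16.5·1.5 = -2.7500; (r_i+r_j)·cross = 18.5·-2.7500 = -50.8750
edge 2: (16.5,11)→(19,26)  cross = 16.5·26 − 19·11 = 220.0000; (r_i+r_j)·cross = 35.5·220.0000 = 7810.0000
edge 3: (19,26)→(18.5,32.5)  cross = 19·32.5 − 18.5·26 = 136.5000; (r_i+r_j)·cross = 37.5·136.5000 = 5118.7500
edge 4: (18.5,32.5)→(10,33.5)  cross = 18.5·33.5 − 10·32.5 = 294.7500; (r_i+r_j)·cross = 28.5·294.7500 = 8400.3750
edge 5: (10,33.5)→(5,31)  cross = 10·31 − 5·33.5 = 142.5000; (r_i+r_j)·cross = 15·142.5000 = 2137.5000
edge 6: (5,31)→(4,28)  cross = 5·28 − 4·31 = 16.0000; (r_i+r_j)·cross = 9·16.0000 = 144.0000
edge 7: (4,28)→(1.5,9.5)  cross = 4·9.5 − 1.5·28 = -4.0000; (r_i+r_j)·cross = 5.5·-4.0000 = -22.0000
Σcross = 786.2500 → A = |Σcross|/2 = 393.1250 mm²
Σ(r_i+r_j)·cross = 23479.1250 → first moment M = |Σ|/6 = 3913.1875
R_c = M/A = 3913.1875/393.1250 = 9.9541 mm
θ = 286° = 4.991642 rad
V = θ·R_c·A = 4.991642·9.9541·393.1250 = 19533.230 mm³

Volume = 19533.230 mm³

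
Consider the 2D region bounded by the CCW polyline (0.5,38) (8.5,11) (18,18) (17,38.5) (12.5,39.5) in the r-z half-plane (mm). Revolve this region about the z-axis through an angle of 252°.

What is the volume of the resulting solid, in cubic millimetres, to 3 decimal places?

Volume = 15412.588 mm³

Profile (r,z), 5 vertices: (0.5,38) (8.5,11) (18,18) (17,38.5) (12.5,39.5)
edge 0: (0.5,38)→(8.5,11)  cross = 0.5·11 − 8.5·38 = -317.5000; (r_i+r_j)·cross = 9·-317.5000 = -2857.5000
edge 1: (8.5,11)→(18,18)  cross = 8.5·18 − 18·11 = -45.0000; (r_i+r_j)·cross = 26.5·-45.0000 = -1192.5000
edge 2: (18,18)→(17,38.5)  cross = 18·38.5 − 17·18 = 387.0000; (r_i+r_j)·cross = 35·387.0000 = 13545.0000
edge 3: (17,38.5)→(12.5,39.5)  cross = 17·39.5 − 12.5·38.5 = 190.2500; (r_i+r_j)·cross = 29.5·190.2500 = 5612.3750
edge 4: (12.5,39.5)→(0.5,38)  cross = 12.5·38 − 0.5·39.5 = 455.2500; (r_i+r_j)·cross = 13·455.2500 = 5918.2500
Σcross = 670.0000 → A = |Σcross|/2 = 335.0000 mm²
Σ(r_i+r_j)·cross = 21025.6250 → first moment M = |Σ|/6 = 3504.2708
R_c = M/A = 3504.2708/335.0000 = 10.4605 mm
θ = 252° = 4.398230 rad
V = θ·R_c·A = 4.398230·10.4605·335.0000 = 15412.588 mm³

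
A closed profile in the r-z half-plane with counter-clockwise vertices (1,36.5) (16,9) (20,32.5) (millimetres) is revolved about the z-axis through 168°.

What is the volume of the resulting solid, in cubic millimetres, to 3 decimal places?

Profile (r,z), 3 vertices: (1,36.5) (16,9) (20,32.5)
edge 0: (1,36.5)→(16,9)  cross = 1·9 − 16·36.5 = -575.0000; (r_i+r_j)·cross = 17·-575.0000 = -9775.0000
edge 1: (16,9)→(20,32.5)  cross = 16·32.5 − 20·9 = 340.0000; (r_i+r_j)·cross = 36·340.0000 = 12240.0000
edge 2: (20,32.5)→(1,36.5)  cross = 20·36.5 − 1·32.5 = 697.5000; (r_i+r_j)·cross = 21·697.5000 = 14647.5000
Σcross = 462.5000 → A = |Σcross|/2 = 231.2500 mm²
Σ(r_i+r_j)·cross = 17112.5000 → first moment M = |Σ|/6 = 2852.0833
R_c = M/A = 2852.0833/231.2500 = 12.3333 mm
θ = 168° = 2.932153 rad
V = θ·R_c·A = 2.932153·12.3333·231.2500 = 8362.745 mm³

Volume = 8362.745 mm³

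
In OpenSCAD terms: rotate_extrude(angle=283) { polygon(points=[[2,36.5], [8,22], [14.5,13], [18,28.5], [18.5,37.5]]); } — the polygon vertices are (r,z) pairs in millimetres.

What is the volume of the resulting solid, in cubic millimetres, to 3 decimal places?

Volume = 13341.103 mm³

Profile (r,z), 5 vertices: (2,36.5) (8,22) (14.5,13) (18,28.5) (18.5,37.5)
edge 0: (2,36.5)→(8,22)  cross = 2·22 − 8·36.5 = -248.0000; (r_i+r_j)·cross = 10·-248.0000 = -2480.0000
edge 1: (8,22)→(14.5,13)  cross = 8·13 − 14.5·22 = -215.0000; (r_i+r_j)·cross = 22.5·-215.0000 = -4837.5000
edge 2: (14.5,13)→(18,28.5)  cross = 14.5·28.5 − 18·13 = 179.2500; (r_i+r_j)·cross = 32.5·179.2500 = 5825.6250
edge 3: (18,28.5)→(18.5,37.5)  cross = 18·37.5 − 18.5·28.5 = 147.7500; (r_i+r_j)·cross = 36.5·147.7500 = 5392.8750
edge 4: (18.5,37.5)→(2,36.5)  cross = 18.5·36.5 − 2·37.5 = 600.2500; (r_i+r_j)·cross = 20.5·600.2500 = 12305.1250
Σcross = 464.2500 → A = |Σcross|/2 = 232.1250 mm²
Σ(r_i+r_j)·cross = 16206.1250 → first moment M = |Σ|/6 = 2701.0208
R_c = M/A = 2701.0208/232.1250 = 11.6361 mm
θ = 283° = 4.939282 rad
V = θ·R_c·A = 4.939282·11.6361·232.1250 = 13341.103 mm³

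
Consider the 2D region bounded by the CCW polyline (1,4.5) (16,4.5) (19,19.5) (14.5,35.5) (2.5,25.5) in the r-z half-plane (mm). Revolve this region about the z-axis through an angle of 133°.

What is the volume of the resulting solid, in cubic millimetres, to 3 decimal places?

Profile (r,z), 5 vertices: (1,4.5) (16,4.5) (19,19.5) (14.5,35.5) (2.5,25.5)
edge 0: (1,4.5)→(16,4.5)  cross = 1·4.5 − 16·4.5 = -67.5000; (r_i+r_j)·cross = 17·-67.5000 = -1147.5000
edge 1: (16,4.5)→(19,19.5)  cross = 16·19.5 − 19·4.5 = 226.5000; (r_i+r_j)·cross = 35·226.5000 = 7927.5000
edge 2: (19,19.5)→(14.5,35.5)  cross = 19·35.5 − 14.5·19.5 = 391.7500; (r_i+r_j)·cross = 33.5·391.7500 = 13123.6250
edge 3: (14.5,35.5)→(2.5,25.5)  cross = 14.5·25.5 − 2.5·35.5 = 281.0000; (r_i+r_j)·cross = 17·281.0000 = 4777.0000
edge 4: (2.5,25.5)→(1,4.5)  cross = 2.5·4.5 − 1·25.5 = -14.2500; (r_i+r_j)·cross = 3.5·-14.2500 = -49.8750
Σcross = 817.5000 → A = |Σcross|/2 = 408.7500 mm²
Σ(r_i+r_j)·cross = 24630.7500 → first moment M = |Σ|/6 = 4105.1250
R_c = M/A = 4105.1250/408.7500 = 10.0431 mm
θ = 133° = 2.321288 rad
V = θ·R_c·A = 2.321288·10.0431·408.7500 = 9529.177 mm³

Volume = 9529.177 mm³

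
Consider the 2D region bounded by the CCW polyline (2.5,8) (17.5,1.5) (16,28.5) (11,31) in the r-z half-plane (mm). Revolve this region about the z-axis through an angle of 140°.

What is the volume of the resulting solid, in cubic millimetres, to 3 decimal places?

Volume = 7431.532 mm³

Profile (r,z), 4 vertices: (2.5,8) (17.5,1.5) (16,28.5) (11,31)
edge 0: (2.5,8)→(17.5,1.5)  cross = 2.5·1.5 − 17.5·8 = -136.2500; (r_i+r_j)·cross = 20·-136.2500 = -2725.0000
edge 1: (17.5,1.5)→(16,28.5)  cross = 17.5·28.5 − 16·1.5 = 474.7500; (r_i+r_j)·cross = 33.5·474.7500 = 15904.1250
edge 2: (16,28.5)→(11,31)  cross = 16·31 − 11·28.5 = 182.5000; (r_i+r_j)·cross = 27·182.5000 = 4927.5000
edge 3: (11,31)→(2.5,8)  cross = 11·8 − 2.5·31 = 10.5000; (r_i+r_j)·cross = 13.5·10.5000 = 141.7500
Σcross = 531.5000 → A = |Σcross|/2 = 265.7500 mm²
Σ(r_i+r_j)·cross = 18248.3750 → first moment M = |Σ|/6 = 3041.3958
R_c = M/A = 3041.3958/265.7500 = 11.4446 mm
θ = 140° = 2.443461 rad
V = θ·R_c·A = 2.443461·11.4446·265.7500 = 7431.532 mm³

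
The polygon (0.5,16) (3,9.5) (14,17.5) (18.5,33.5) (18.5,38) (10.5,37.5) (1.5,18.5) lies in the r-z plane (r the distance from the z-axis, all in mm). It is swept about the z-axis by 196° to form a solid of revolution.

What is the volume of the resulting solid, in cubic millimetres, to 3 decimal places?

Volume = 9415.449 mm³

Profile (r,z), 7 vertices: (0.5,16) (3,9.5) (14,17.5) (18.5,33.5) (18.5,38) (10.5,37.5) (1.5,18.5)
edge 0: (0.5,16)→(3,9.5)  cross = 0.5·9.5 − 3·16 = -43.2500; (r_i+r_j)·cross = 3.5·-43.2500 = -151.3750
edge 1: (3,9.5)→(14,17.5)  cross = 3·17.5 − 14·9.5 = -80.5000; (r_i+r_j)·cross = 17·-80.5000 = -1368.5000
edge 2: (14,17.5)→(18.5,33.5)  cross = 14·33.5 − 18.5·17.5 = 145.2500; (r_i+r_j)·cross = 32.5·145.2500 = 4720.6250
edge 3: (18.5,33.5)→(18.5,38)  cross = 18.5·38 − 18.5·33.5 = 83.2500; (r_i+r_j)·cross = 37·83.2500 = 3080.2500
edge 4: (18.5,38)→(10.5,37.5)  cross = 18.5·37.5 − 10.5·38 = 294.7500; (r_i+r_j)·cross = 29·294.7500 = 8547.7500
edge 5: (10.5,37.5)→(1.5,18.5)  cross = 10.5·18.5 − 1.5·37.5 = 138.0000; (r_i+r_j)·cross = 12·138.0000 = 1656.0000
edge 6: (1.5,18.5)→(0.5,16)  cross = 1.5·16 − 0.5·18.5 = 14.7500; (r_i+r_j)·cross = 2·14.7500 = 29.5000
Σcross = 552.2500 → A = |Σcross|/2 = 276.1250 mm²
Σ(r_i+r_j)·cross = 16514.2500 → first moment M = |Σ|/6 = 2752.3750
R_c = M/A = 2752.3750/276.1250 = 9.9679 mm
θ = 196° = 3.420845 rad
V = θ·R_c·A = 3.420845·9.9679·276.1250 = 9415.449 mm³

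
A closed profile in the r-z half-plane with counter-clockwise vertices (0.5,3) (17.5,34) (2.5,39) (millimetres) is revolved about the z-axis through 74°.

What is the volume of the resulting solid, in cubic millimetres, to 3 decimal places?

Volume = 2427.026 mm³

Profile (r,z), 3 vertices: (0.5,3) (17.5,34) (2.5,39)
edge 0: (0.5,3)→(17.5,34)  cross = 0.5·34 − 17.5·3 = -35.5000; (r_i+r_j)·cross = 18·-35.5000 = -639.0000
edge 1: (17.5,34)→(2.5,39)  cross = 17.5·39 − 2.5·34 = 597.5000; (r_i+r_j)·cross = 20·597.5000 = 11950.0000
edge 2: (2.5,39)→(0.5,3)  cross = 2.5·3 − 0.5·39 = -12.0000; (r_i+r_j)·cross = 3·-12.0000 = -36.0000
Σcross = 550.0000 → A = |Σcross|/2 = 275.0000 mm²
Σ(r_i+r_j)·cross = 11275.0000 → first moment M = |Σ|/6 = 1879.1667
R_c = M/A = 1879.1667/275.0000 = 6.8333 mm
θ = 74° = 1.291544 rad
V = θ·R_c·A = 1.291544·6.8333·275.0000 = 2427.026 mm³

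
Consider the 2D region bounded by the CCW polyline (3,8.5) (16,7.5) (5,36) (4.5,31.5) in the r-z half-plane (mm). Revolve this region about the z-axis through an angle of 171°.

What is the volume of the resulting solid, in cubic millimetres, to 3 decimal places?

Volume = 4321.264 mm³

Profile (r,z), 4 vertices: (3,8.5) (16,7.5) (5,36) (4.5,31.5)
edge 0: (3,8.5)→(16,7.5)  cross = 3·7.5 − 16·8.5 = -113.5000; (r_i+r_j)·cross = 19·-113.5000 = -2156.5000
edge 1: (16,7.5)→(5,36)  cross = 16·36 − 5·7.5 = 538.5000; (r_i+r_j)·cross = 21·538.5000 = 11308.5000
edge 2: (5,36)→(4.5,31.5)  cross = 5·31.5 − 4.5·36 = -4.5000; (r_i+r_j)·cross = 9.5·-4.5000 = -42.7500
edge 3: (4.5,31.5)→(3,8.5)  cross = 4.5·8.5 − 3·31.5 = -56.2500; (r_i+r_j)·cross = 7.5·-56.2500 = -421.8750
Σcross = 364.2500 → A = |Σcross|/2 = 182.1250 mm²
Σ(r_i+r_j)·cross = 8687.3750 → first moment M = |Σ|/6 = 1447.8958
R_c = M/A = 1447.8958/182.1250 = 7.9500 mm
θ = 171° = 2.984513 rad
V = θ·R_c·A = 2.984513·7.9500·182.1250 = 4321.264 mm³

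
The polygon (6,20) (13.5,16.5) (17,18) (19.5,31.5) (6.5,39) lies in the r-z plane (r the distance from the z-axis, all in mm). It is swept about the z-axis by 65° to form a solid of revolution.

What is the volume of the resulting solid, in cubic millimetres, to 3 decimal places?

Profile (r,z), 5 vertices: (6,20) (13.5,16.5) (17,18) (19.5,31.5) (6.5,39)
edge 0: (6,20)→(13.5,16.5)  cross = 6·16.5 − 13.5·20 = -171.0000; (r_i+r_j)·cross = 19.5·-171.0000 = -3334.5000
edge 1: (13.5,16.5)→(17,18)  cross = 13.5·18 − 17·16.5 = -37.5000; (r_i+r_j)·cross = 30.5·-37.5000 = -1143.7500
edge 2: (17,18)→(19.5,31.5)  cross = 17·31.5 − 19.5·18 = 184.5000; (r_i+r_j)·cross = 36.5·184.5000 = 6734.2500
edge 3: (19.5,31.5)→(6.5,39)  cross = 19.5·39 − 6.5·31.5 = 555.7500; (r_i+r_j)·cross = 26·555.7500 = 14449.5000
edge 4: (6.5,39)→(6,20)  cross = 6.5·20 − 6·39 = -104.0000; (r_i+r_j)·cross = 12.5·-104.0000 = -1300.0000
Σcross = 427.7500 → A = |Σcross|/2 = 213.8750 mm²
Σ(r_i+r_j)·cross = 15405.5000 → first moment M = |Σ|/6 = 2567.5833
R_c = M/A = 2567.5833/213.8750 = 12.0051 mm
θ = 65° = 1.134464 rad
V = θ·R_c·A = 1.134464·12.0051·213.8750 = 2912.831 mm³

Volume = 2912.831 mm³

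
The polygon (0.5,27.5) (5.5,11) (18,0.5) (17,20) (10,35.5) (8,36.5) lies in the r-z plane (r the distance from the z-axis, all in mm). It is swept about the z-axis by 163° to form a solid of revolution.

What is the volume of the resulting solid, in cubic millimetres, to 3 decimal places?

Profile (r,z), 6 vertices: (0.5,27.5) (5.5,11) (18,0.5) (17,20) (10,35.5) (8,36.5)
edge 0: (0.5,27.5)→(5.5,11)  cross = 0.5·11 − 5.5·27.5 = -145.7500; (r_i+r_j)·cross = 6·-145.7500 = -874.5000
edge 1: (5.5,11)→(18,0.5)  cross = 5.5·0.5 − 18·11 = -195.2500; (r_i+r_j)·cross = 23.5·-195.2500 = -4588.3750
edge 2: (18,0.5)→(17,20)  cross = 18·20 − 17·0.5 = 351.5000; (r_i+r_j)·cross = 35·351.5000 = 12302.5000
edge 3: (17,20)→(10,35.5)  cross = 17·35.5 − 10·20 = 403.5000; (r_i+r_j)·cross = 27·403.5000 = 10894.5000
edge 4: (10,35.5)→(8,36.5)  cross = 10·36.5 − 8·35.5 = 81.0000; (r_i+r_j)·cross = 18·81.0000 = 1458.0000
edge 5: (8,36.5)→(0.5,27.5)  cross = 8·27.5 − 0.5·36.5 = 201.7500; (r_i+r_j)·cross = 8.5·201.7500 = 1714.8750
Σcross = 696.7500 → A = |Σcross|/2 = 348.3750 mm²
Σ(r_i+r_j)·cross = 20907.0000 → first moment M = |Σ|/6 = 3484.5000
R_c = M/A = 3484.5000/348.3750 = 10.0022 mm
θ = 163° = 2.844887 rad
V = θ·R_c·A = 2.844887·10.0022·348.3750 = 9913.008 mm³

Volume = 9913.008 mm³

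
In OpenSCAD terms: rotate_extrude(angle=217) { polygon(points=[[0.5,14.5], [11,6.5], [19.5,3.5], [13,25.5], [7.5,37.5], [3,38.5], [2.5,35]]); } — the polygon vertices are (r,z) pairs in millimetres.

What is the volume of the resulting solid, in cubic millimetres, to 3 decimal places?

Profile (r,z), 7 vertices: (0.5,14.5) (11,6.5) (19.5,3.5) (13,25.5) (7.5,37.5) (3,38.5) (2.5,35)
edge 0: (0.5,14.5)→(11,6.5)  cross = 0.5·6.5 − 11·14.5 = -156.2500; (r_i+r_j)·cross = 11.5·-156.2500 = -1796.8750
edge 1: (11,6.5)→(19.5,3.5)  cross = 11·3.5 − 19.5·6.5 = -88.2500; (r_i+r_j)·cross = 30.5·-88.2500 = -2691.6250
edge 2: (19.5,3.5)→(13,25.5)  cross = 19.5·25.5 − 13·3.5 = 451.7500; (r_i+r_j)·cross = 32.5·451.7500 = 14681.8750
edge 3: (13,25.5)→(7.5,37.5)  cross = 13·37.5 − 7.5·25.5 = 296.2500; (r_i+r_j)·cross = 20.5·296.2500 = 6073.1250
edge 4: (7.5,37.5)→(3,38.5)  cross = 7.5·38.5 − 3·37.5 = 176.2500; (r_i+r_j)·cross = 10.5·176.2500 = 1850.6250
edge 5: (3,38.5)→(2.5,35)  cross = 3·35 − 2.5·38.5 = 8.7500; (r_i+r_j)·cross = 5.5·8.7500 = 48.1250
edge 6: (2.5,35)→(0.5,14.5)  cross = 2.5·14.5 − 0.5·35 = 18.7500; (r_i+r_j)·cross = 3·18.7500 = 56.2500
Σcross = 707.2500 → A = |Σcross|/2 = 353.6250 mm²
Σ(r_i+r_j)·cross = 18221.5000 → first moment M = |Σ|/6 = 3036.9167
R_c = M/A = 3036.9167/353.6250 = 8.5880 mm
θ = 217° = 3.787364 rad
V = θ·R_c·A = 3.787364·8.5880·353.6250 = 11501.910 mm³

Volume = 11501.910 mm³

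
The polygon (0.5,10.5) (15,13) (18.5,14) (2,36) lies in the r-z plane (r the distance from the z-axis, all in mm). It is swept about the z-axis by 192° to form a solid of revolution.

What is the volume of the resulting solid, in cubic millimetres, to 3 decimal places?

Profile (r,z), 4 vertices: (0.5,10.5) (15,13) (18.5,14) (2,36)
edge 0: (0.5,10.5)→(15,13)  cross = 0.5·13 − 15·10.5 = -151.0000; (r_i+r_j)·cross = 15.5·-151.0000 = -2340.5000
edge 1: (15,13)→(18.5,14)  cross = 15·14 − 18.5·13 = -30.5000; (r_i+r_j)·cross = 33.5·-30.5000 = -1021.7500
edge 2: (18.5,14)→(2,36)  cross = 18.5·36 − 2·14 = 638.0000; (r_i+r_j)·cross = 20.5·638.0000 = 13079.0000
edge 3: (2,36)→(0.5,10.5)  cross = 2·10.5 − 0.5·36 = 3.0000; (r_i+r_j)·cross = 2.5·3.0000 = 7.5000
Σcross = 459.5000 → A = |Σcross|/2 = 229.7500 mm²
Σ(r_i+r_j)·cross = 9724.2500 → first moment M = |Σ|/6 = 1620.7083
R_c = M/A = 1620.7083/229.7500 = 7.0542 mm
θ = 192° = 3.351032 rad
V = θ·R_c·A = 3.351032·7.0542·229.7500 = 5431.046 mm³

Volume = 5431.046 mm³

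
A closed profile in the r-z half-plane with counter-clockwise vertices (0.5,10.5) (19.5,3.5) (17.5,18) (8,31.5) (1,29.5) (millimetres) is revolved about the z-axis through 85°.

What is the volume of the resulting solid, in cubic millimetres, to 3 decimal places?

Volume = 4668.112 mm³

Profile (r,z), 5 vertices: (0.5,10.5) (19.5,3.5) (17.5,18) (8,31.5) (1,29.5)
edge 0: (0.5,10.5)→(19.5,3.5)  cross = 0.5·3.5 − 19.5·10.5 = -203.0000; (r_i+r_j)·cross = 20·-203.0000 = -4060.0000
edge 1: (19.5,3.5)→(17.5,18)  cross = 19.5·18 − 17.5·3.5 = 289.7500; (r_i+r_j)·cross = 37·289.7500 = 10720.7500
edge 2: (17.5,18)→(8,31.5)  cross = 17.5·31.5 − 8·18 = 407.2500; (r_i+r_j)·cross = 25.5·407.2500 = 10384.8750
edge 3: (8,31.5)→(1,29.5)  cross = 8·29.5 − 1·31.5 = 204.5000; (r_i+r_j)·cross = 9·204.5000 = 1840.5000
edge 4: (1,29.5)→(0.5,10.5)  cross = 1·10.5 − 0.5·29.5 = -4.2500; (r_i+r_j)·cross = 1.5·-4.2500 = -6.3750
Σcross = 694.2500 → A = |Σcross|/2 = 347.1250 mm²
Σ(r_i+r_j)·cross = 18879.7500 → first moment M = |Σ|/6 = 3146.6250
R_c = M/A = 3146.6250/347.1250 = 9.0648 mm
θ = 85° = 1.483530 rad
V = θ·R_c·A = 1.483530·9.0648·347.1250 = 4668.112 mm³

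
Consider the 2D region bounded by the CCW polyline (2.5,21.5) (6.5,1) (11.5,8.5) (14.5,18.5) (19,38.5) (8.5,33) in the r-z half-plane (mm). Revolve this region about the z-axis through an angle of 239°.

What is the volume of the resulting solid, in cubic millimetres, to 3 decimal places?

Volume = 12619.163 mm³

Profile (r,z), 6 vertices: (2.5,21.5) (6.5,1) (11.5,8.5) (14.5,18.5) (19,38.5) (8.5,33)
edge 0: (2.5,21.5)→(6.5,1)  cross = 2.5·1 − 6.5·21.5 = -137.2500; (r_i+r_j)·cross = 9·-137.2500 = -1235.2500
edge 1: (6.5,1)→(11.5,8.5)  cross = 6.5·8.5 − 11.5·1 = 43.7500; (r_i+r_j)·cross = 18·43.7500 = 787.5000
edge 2: (11.5,8.5)→(14.5,18.5)  cross = 11.5·18.5 − 14.5·8.5 = 89.5000; (r_i+r_j)·cross = 26·89.5000 = 2327.0000
edge 3: (14.5,18.5)→(19,38.5)  cross = 14.5·38.5 − 19·18.5 = 206.7500; (r_i+r_j)·cross = 33.5·206.7500 = 6926.1250
edge 4: (19,38.5)→(8.5,33)  cross = 19·33 − 8.5·38.5 = 299.7500; (r_i+r_j)·cross = 27.5·299.7500 = 8243.1250
edge 5: (8.5,33)→(2.5,21.5)  cross = 8.5·21.5 − 2.5·33 = 100.2500; (r_i+r_j)·cross = 11·100.2500 = 1102.7500
Σcross = 602.7500 → A = |Σcross|/2 = 301.3750 mm²
Σ(r_i+r_j)·cross = 18151.2500 → first moment M = |Σ|/6 = 3025.2083
R_c = M/A = 3025.2083/301.3750 = 10.0380 mm
θ = 239° = 4.171337 rad
V = θ·R_c·A = 4.171337·10.0380·301.3750 = 12619.163 mm³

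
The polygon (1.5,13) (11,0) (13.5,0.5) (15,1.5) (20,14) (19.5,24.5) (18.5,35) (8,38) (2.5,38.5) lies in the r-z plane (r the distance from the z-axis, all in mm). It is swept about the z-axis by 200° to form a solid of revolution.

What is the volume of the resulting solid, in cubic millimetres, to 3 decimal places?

Profile (r,z), 9 vertices: (1.5,13) (11,0) (13.5,0.5) (15,1.5) (20,14) (19.5,24.5) (18.5,35) (8,38) (2.5,38.5)
edge 0: (1.5,13)→(11,0)  cross = 1.5·0 − 11·13 = -143.0000; (r_i+r_j)·cross = 12.5·-143.0000 = -1787.5000
edge 1: (11,0)→(13.5,0.5)  cross = 11·0.5 − 13.5·0 = 5.5000; (r_i+r_j)·cross = 24.5·5.5000 = 134.7500
edge 2: (13.5,0.5)→(15,1.5)  cross = 13.5·1.5 − 15·0.5 = 12.7500; (r_i+r_j)·cross = 28.5·12.7500 = 363.3750
edge 3: (15,1.5)→(20,14)  cross = 15·14 − 20·1.5 = 180.0000; (r_i+r_j)·cross = 35·180.0000 = 6300.0000
edge 4: (20,14)→(19.5,24.5)  cross = 20·24.5 − 19.5·14 = 217.0000; (r_i+r_j)·cross = 39.5·217.0000 = 8571.5000
edge 5: (19.5,24.5)→(18.5,35)  cross = 19.5·35 − 18.5·24.5 = 229.2500; (r_i+r_j)·cross = 38·229.2500 = 8711.5000
edge 6: (18.5,35)→(8,38)  cross = 18.5·38 − 8·35 = 423.0000; (r_i+r_j)·cross = 26.5·423.0000 = 11209.5000
edge 7: (8,38)→(2.5,38.5)  cross = 8·38.5 − 2.5·38 = 213.0000; (r_i+r_j)·cross = 10.5·213.0000 = 2236.5000
edge 8: (2.5,38.5)→(1.5,13)  cross = 2.5·13 − 1.5·38.5 = -25.2500; (r_i+r_j)·cross = 4·-25.2500 = -101.0000
Σcross = 1112.2500 → A = |Σcross|/2 = 556.1250 mm²
Σ(r_i+r_j)·cross = 35638.6250 → first moment M = |Σ|/6 = 5939.7708
R_c = M/A = 5939.7708/556.1250 = 10.6806 mm
θ = 200° = 3.490659 rad
V = θ·R_c·A = 3.490659·10.6806·556.1250 = 20733.712 mm³

Volume = 20733.712 mm³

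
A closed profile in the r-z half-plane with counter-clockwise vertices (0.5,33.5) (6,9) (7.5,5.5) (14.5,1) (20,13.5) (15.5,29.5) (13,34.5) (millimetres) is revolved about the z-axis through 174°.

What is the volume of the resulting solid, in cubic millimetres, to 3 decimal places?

Volume = 13263.289 mm³

Profile (r,z), 7 vertices: (0.5,33.5) (6,9) (7.5,5.5) (14.5,1) (20,13.5) (15.5,29.5) (13,34.5)
edge 0: (0.5,33.5)→(6,9)  cross = 0.5·9 − 6·33.5 = -196.5000; (r_i+r_j)·cross = 6.5·-196.5000 = -1277.2500
edge 1: (6,9)→(7.5,5.5)  cross = 6·5.5 − 7.5·9 = -34.5000; (r_i+r_j)·cross = 13.5·-34.5000 = -465.7500
edge 2: (7.5,5.5)→(14.5,1)  cross = 7.5·1 − 14.5·5.5 = -72.2500; (r_i+r_j)·cross = 22·-72.2500 = -1589.5000
edge 3: (14.5,1)→(20,13.5)  cross = 14.5·13.5 − 20·1 = 175.7500; (r_i+r_j)·cross = 34.5·175.7500 = 6063.3750
edge 4: (20,13.5)→(15.5,29.5)  cross = 20·29.5 − 15.5·13.5 = 380.7500; (r_i+r_j)·cross = 35.5·380.7500 = 13516.6250
edge 5: (15.5,29.5)→(13,34.5)  cross = 15.5·34.5 − 13·29.5 = 151.2500; (r_i+r_j)·cross = 28.5·151.2500 = 4310.6250
edge 6: (13,34.5)→(0.5,33.5)  cross = 13·33.5 − 0.5·34.5 = 418.2500; (r_i+r_j)·cross = 13.5·418.2500 = 5646.3750
Σcross = 822.7500 → A = |Σcross|/2 = 411.3750 mm²
Σ(r_i+r_j)·cross = 26204.5000 → first moment M = |Σ|/6 = 4367.4167
R_c = M/A = 4367.4167/411.3750 = 10.6166 mm
θ = 174° = 3.036873 rad
V = θ·R_c·A = 3.036873·10.6166·411.3750 = 13263.289 mm³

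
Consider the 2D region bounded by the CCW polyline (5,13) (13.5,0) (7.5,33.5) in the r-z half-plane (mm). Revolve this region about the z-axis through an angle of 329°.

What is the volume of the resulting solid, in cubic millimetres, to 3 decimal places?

Volume = 5144.473 mm³

Profile (r,z), 3 vertices: (5,13) (13.5,0) (7.5,33.5)
edge 0: (5,13)→(13.5,0)  cross = 5·0 − 13.5·13 = -175.5000; (r_i+r_j)·cross = 18.5·-175.5000 = -3246.7500
edge 1: (13.5,0)→(7.5,33.5)  cross = 13.5·33.5 − 7.5·0 = 452.2500; (r_i+r_j)·cross = 21·452.2500 = 9497.2500
edge 2: (7.5,33.5)→(5,13)  cross = 7.5·13 − 5·33.5 = -70.0000; (r_i+r_j)·cross = 12.5·-70.0000 = -875.0000
Σcross = 206.7500 → A = |Σcross|/2 = 103.3750 mm²
Σ(r_i+r_j)·cross = 5375.5000 → first moment M = |Σ|/6 = 895.9167
R_c = M/A = 895.9167/103.3750 = 8.6667 mm
θ = 329° = 5.742133 rad
V = θ·R_c·A = 5.742133·8.6667·103.3750 = 5144.473 mm³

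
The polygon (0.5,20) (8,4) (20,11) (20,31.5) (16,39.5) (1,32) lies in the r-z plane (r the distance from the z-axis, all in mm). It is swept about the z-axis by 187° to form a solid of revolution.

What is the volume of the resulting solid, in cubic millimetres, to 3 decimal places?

Volume = 18285.519 mm³

Profile (r,z), 6 vertices: (0.5,20) (8,4) (20,11) (20,31.5) (16,39.5) (1,32)
edge 0: (0.5,20)→(8,4)  cross = 0.5·4 − 8·20 = -158.0000; (r_i+r_j)·cross = 8.5·-158.0000 = -1343.0000
edge 1: (8,4)→(20,11)  cross = 8·11 − 20·4 = 8.0000; (r_i+r_j)·cross = 28·8.0000 = 224.0000
edge 2: (20,11)→(20,31.5)  cross = 20·31.5 − 20·11 = 410.0000; (r_i+r_j)·cross = 40·410.0000 = 16400.0000
edge 3: (20,31.5)→(16,39.5)  cross = 20·39.5 − 16·31.5 = 286.0000; (r_i+r_j)·cross = 36·286.0000 = 10296.0000
edge 4: (16,39.5)→(1,32)  cross = 16·32 − 1·39.5 = 472.5000; (r_i+r_j)·cross = 17·472.5000 = 8032.5000
edge 5: (1,32)→(0.5,20)  cross = 1·20 − 0.5·32 = 4.0000; (r_i+r_j)·cross = 1.5·4.0000 = 6.0000
Σcross = 1022.5000 → A = |Σcross|/2 = 511.2500 mm²
Σ(r_i+r_j)·cross = 33615.5000 → first moment M = |Σ|/6 = 5602.5833
R_c = M/A = 5602.5833/511.2500 = 10.9586 mm
θ = 187° = 3.263766 rad
V = θ·R_c·A = 3.263766·10.9586·511.2500 = 18285.519 mm³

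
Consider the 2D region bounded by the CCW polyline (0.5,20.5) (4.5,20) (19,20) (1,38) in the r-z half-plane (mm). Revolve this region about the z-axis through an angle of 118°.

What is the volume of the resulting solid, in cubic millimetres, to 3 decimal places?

Volume = 2339.579 mm³

Profile (r,z), 4 vertices: (0.5,20.5) (4.5,20) (19,20) (1,38)
edge 0: (0.5,20.5)→(4.5,20)  cross = 0.5·20 − 4.5·20.5 = -82.2500; (r_i+r_j)·cross = 5·-82.2500 = -411.2500
edge 1: (4.5,20)→(19,20)  cross = 4.5·20 − 19·20 = -290.0000; (r_i+r_j)·cross = 23.5·-290.0000 = -6815.0000
edge 2: (19,20)→(1,38)  cross = 19·38 − 1·20 = 702.0000; (r_i+r_j)·cross = 20·702.0000 = 14040.0000
edge 3: (1,38)→(0.5,20.5)  cross = 1·20.5 − 0.5·38 = 1.5000; (r_i+r_j)·cross = 1.5·1.5000 = 2.2500
Σcross = 331.2500 → A = |Σcross|/2 = 165.6250 mm²
Σ(r_i+r_j)·cross = 6816.0000 → first moment M = |Σ|/6 = 1136.0000
R_c = M/A = 1136.0000/165.6250 = 6.8589 mm
θ = 118° = 2.059489 rad
V = θ·R_c·A = 2.059489·6.8589·165.6250 = 2339.579 mm³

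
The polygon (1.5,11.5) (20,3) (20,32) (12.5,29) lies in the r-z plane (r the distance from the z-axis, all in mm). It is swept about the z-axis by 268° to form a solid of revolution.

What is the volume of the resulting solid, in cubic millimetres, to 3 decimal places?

Profile (r,z), 4 vertices: (1.5,11.5) (20,3) (20,32) (12.5,29)
edge 0: (1.5,11.5)→(20,3)  cross = 1.5·3 − 20·11.5 = -225.5000; (r_i+r_j)·cross = 21.5·-225.5000 = -4848.2500
edge 1: (20,3)→(20,32)  cross = 20·32 − 20·3 = 580.0000; (r_i+r_j)·cross = 40·580.0000 = 23200.0000
edge 2: (20,32)→(12.5,29)  cross = 20·29 − 12.5·32 = 180.0000; (r_i+r_j)·cross = 32.5·180.0000 = 5850.0000
edge 3: (12.5,29)→(1.5,11.5)  cross = 12.5·11.5 − 1.5·29 = 100.2500; (r_i+r_j)·cross = 14·100.2500 = 1403.5000
Σcross = 634.7500 → A = |Σcross|/2 = 317.3750 mm²
Σ(r_i+r_j)·cross = 25605.2500 → first moment M = |Σ|/6 = 4267.5417
R_c = M/A = 4267.5417/317.3750 = 13.4464 mm
θ = 268° = 4.677482 rad
V = θ·R_c·A = 4.677482·13.4464·317.3750 = 19961.351 mm³

Volume = 19961.351 mm³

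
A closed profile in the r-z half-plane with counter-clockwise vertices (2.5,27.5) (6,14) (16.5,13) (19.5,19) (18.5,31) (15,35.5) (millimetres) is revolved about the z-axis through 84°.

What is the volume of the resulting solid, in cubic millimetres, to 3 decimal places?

Profile (r,z), 6 vertices: (2.5,27.5) (6,14) (16.5,13) (19.5,19) (18.5,31) (15,35.5)
edge 0: (2.5,27.5)→(6,14)  cross = 2.5·14 − 6·27.5 = -130.0000; (r_i+r_j)·cross = 8.5·-130.0000 = -1105.0000
edge 1: (6,14)→(16.5,13)  cross = 6·13 − 16.5·14 = -153.0000; (r_i+r_j)·cross = 22.5·-153.0000 = -3442.5000
edge 2: (16.5,13)→(19.5,19)  cross = 16.5·19 − 19.5·13 = 60.0000; (r_i+r_j)·cross = 36·60.0000 = 2160.0000
edge 3: (19.5,19)→(18.5,31)  cross = 19.5·31 − 18.5·19 = 253.0000; (r_i+r_j)·cross = 38·253.0000 = 9614.0000
edge 4: (18.5,31)→(15,35.5)  cross = 18.5·35.5 − 15·31 = 191.7500; (r_i+r_j)·cross = 33.5·191.7500 = 6423.6250
edge 5: (15,35.5)→(2.5,27.5)  cross = 15·27.5 − 2.5·35.5 = 323.7500; (r_i+r_j)·cross = 17.5·323.7500 = 5665.6250
Σcross = 545.5000 → A = |Σcross|/2 = 272.7500 mm²
Σ(r_i+r_j)·cross = 19315.7500 → first moment M = |Σ|/6 = 3219.2917
R_c = M/A = 3219.2917/272.7500 = 11.8031 mm
θ = 84° = 1.466077 rad
V = θ·R_c·A = 1.466077·11.8031·272.7500 = 4719.728 mm³

Volume = 4719.728 mm³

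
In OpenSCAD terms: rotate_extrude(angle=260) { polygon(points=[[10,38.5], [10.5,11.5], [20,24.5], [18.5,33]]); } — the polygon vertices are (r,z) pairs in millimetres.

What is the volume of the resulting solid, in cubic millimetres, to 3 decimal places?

Profile (r,z), 4 vertices: (10,38.5) (10.5,11.5) (20,24.5) (18.5,33)
edge 0: (10,38.5)→(10.5,11.5)  cross = 10·11.5 − 10.5·38.5 = -289.2500; (r_i+r_j)·cross = 20.5·-289.2500 = -5929.6250
edge 1: (10.5,11.5)→(20,24.5)  cross = 10.5·24.5 − 20·11.5 = 27.2500; (r_i+r_j)·cross = 30.5·27.2500 = 831.1250
edge 2: (20,24.5)→(18.5,33)  cross = 20·33 − 18.5·24.5 = 206.7500; (r_i+r_j)·cross = 38.5·206.7500 = 7959.8750
edge 3: (18.5,33)→(10,38.5)  cross = 18.5·38.5 − 10·33 = 382.2500; (r_i+r_j)·cross = 28.5·382.2500 = 10894.1250
Σcross = 327.0000 → A = |Σcross|/2 = 163.5000 mm²
Σ(r_i+r_j)·cross = 13755.5000 → first moment M = |Σ|/6 = 2292.5833
R_c = M/A = 2292.5833/163.5000 = 14.0219 mm
θ = 260° = 4.537856 rad
V = θ·R_c·A = 4.537856·14.0219·163.5000 = 10403.413 mm³

Volume = 10403.413 mm³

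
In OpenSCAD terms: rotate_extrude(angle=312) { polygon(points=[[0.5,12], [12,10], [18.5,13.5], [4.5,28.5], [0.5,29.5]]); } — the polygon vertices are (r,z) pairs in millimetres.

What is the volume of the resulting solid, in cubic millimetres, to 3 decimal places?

Volume = 8054.014 mm³

Profile (r,z), 5 vertices: (0.5,12) (12,10) (18.5,13.5) (4.5,28.5) (0.5,29.5)
edge 0: (0.5,12)→(12,10)  cross = 0.5·10 − 12·12 = -139.0000; (r_i+r_j)·cross = 12.5·-139.0000 = -1737.5000
edge 1: (12,10)→(18.5,13.5)  cross = 12·13.5 − 18.5·10 = -23.0000; (r_i+r_j)·cross = 30.5·-23.0000 = -701.5000
edge 2: (18.5,13.5)→(4.5,28.5)  cross = 18.5·28.5 − 4.5·13.5 = 466.5000; (r_i+r_j)·cross = 23·466.5000 = 10729.5000
edge 3: (4.5,28.5)→(0.5,29.5)  cross = 4.5·29.5 − 0.5·28.5 = 118.5000; (r_i+r_j)·cross = 5·118.5000 = 592.5000
edge 4: (0.5,29.5)→(0.5,12)  cross = 0.5·12 − 0.5·29.5 = -8.7500; (r_i+r_j)·cross = 1·-8.7500 = -8.7500
Σcross = 414.2500 → A = |Σcross|/2 = 207.1250 mm²
Σ(r_i+r_j)·cross = 8874.2500 → first moment M = |Σ|/6 = 1479.0417
R_c = M/A = 1479.0417/207.1250 = 7.1408 mm
θ = 312° = 5.445427 rad
V = θ·R_c·A = 5.445427·7.1408·207.1250 = 8054.014 mm³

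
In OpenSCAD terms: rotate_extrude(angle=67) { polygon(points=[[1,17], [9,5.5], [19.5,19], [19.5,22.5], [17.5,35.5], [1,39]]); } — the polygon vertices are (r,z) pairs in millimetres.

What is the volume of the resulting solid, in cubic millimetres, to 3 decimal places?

Volume = 5062.132 mm³

Profile (r,z), 6 vertices: (1,17) (9,5.5) (19.5,19) (19.5,22.5) (17.5,35.5) (1,39)
edge 0: (1,17)→(9,5.5)  cross = 1·5.5 − 9·17 = -147.5000; (r_i+r_j)·cross = 10·-147.5000 = -1475.0000
edge 1: (9,5.5)→(19.5,19)  cross = 9·19 − 19.5·5.5 = 63.7500; (r_i+r_j)·cross = 28.5·63.7500 = 1816.8750
edge 2: (19.5,19)→(19.5,22.5)  cross = 19.5·22.5 − 19.5·19 = 68.2500; (r_i+r_j)·cross = 39·68.2500 = 2661.7500
edge 3: (19.5,22.5)→(17.5,35.5)  cross = 19.5·35.5 − 17.5·22.5 = 298.5000; (r_i+r_j)·cross = 37·298.5000 = 11044.5000
edge 4: (17.5,35.5)→(1,39)  cross = 17.5·39 − 1·35.5 = 647.0000; (r_i+r_j)·cross = 18.5·647.0000 = 11969.5000
edge 5: (1,39)→(1,17)  cross = 1·17 − 1·39 = -22.0000; (r_i+r_j)·cross = 2·-22.0000 = -44.0000
Σcross = 908.0000 → A = |Σcross|/2 = 454.0000 mm²
Σ(r_i+r_j)·cross = 25973.6250 → first moment M = |Σ|/6 = 4328.9375
R_c = M/A = 4328.9375/454.0000 = 9.5351 mm
θ = 67° = 1.169371 rad
V = θ·R_c·A = 1.169371·9.5351·454.0000 = 5062.132 mm³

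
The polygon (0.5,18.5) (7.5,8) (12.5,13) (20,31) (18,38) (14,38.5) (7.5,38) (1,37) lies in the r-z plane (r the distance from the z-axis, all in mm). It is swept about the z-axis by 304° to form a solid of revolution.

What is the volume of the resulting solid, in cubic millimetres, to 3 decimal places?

Profile (r,z), 8 vertices: (0.5,18.5) (7.5,8) (12.5,13) (20,31) (18,38) (14,38.5) (7.5,38) (1,37)
edge 0: (0.5,18.5)→(7.5,8)  cross = 0.5·8 − 7.5·18.5 = -134.7500; (r_i+r_j)·cross = 8·-134.7500 = -1078.0000
edge 1: (7.5,8)→(12.5,13)  cross = 7.5·13 − 12.5·8 = -2.5000; (r_i+r_j)·cross = 20·-2.5000 = -50.0000
edge 2: (12.5,13)→(20,31)  cross = 12.5·31 − 20·13 = 127.5000; (r_i+r_j)·cross = 32.5·127.5000 = 4143.7500
edge 3: (20,31)→(18,38)  cross = 20·38 − 18·31 = 202.0000; (r_i+r_j)·cross = 38·202.0000 = 7676.0000
edge 4: (18,38)→(14,38.5)  cross = 18·38.5 − 14·38 = 161.0000; (r_i+r_j)·cross = 32·161.0000 = 5152.0000
edge 5: (14,38.5)→(7.5,38)  cross = 14·38 − 7.5·38.5 = 243.2500; (r_i+r_j)·cross = 21.5·243.2500 = 5229.8750
edge 6: (7.5,38)→(1,37)  cross = 7.5·37 − 1·38 = 239.5000; (r_i+r_j)·cross = 8.5·239.5000 = 2035.7500
edge 7: (1,37)→(0.5,18.5)  cross = 1·18.5 − 0.5·37 = 0.0000; (r_i+r_j)·cross = 1.5·0.0000 = 0.0000
Σcross = 836.0000 → A = |Σcross|/2 = 418.0000 mm²
Σ(r_i+r_j)·cross = 23109.3750 → first moment M = |Σ|/6 = 3851.5625
R_c = M/A = 3851.5625/418.0000 = 9.2143 mm
θ = 304° = 5.305801 rad
V = θ·R_c·A = 5.305801·9.2143·418.0000 = 20435.624 mm³

Volume = 20435.624 mm³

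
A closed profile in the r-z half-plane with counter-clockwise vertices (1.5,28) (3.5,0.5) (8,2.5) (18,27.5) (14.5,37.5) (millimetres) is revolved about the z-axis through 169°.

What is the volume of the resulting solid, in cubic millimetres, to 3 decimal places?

Volume = 9189.253 mm³

Profile (r,z), 5 vertices: (1.5,28) (3.5,0.5) (8,2.5) (18,27.5) (14.5,37.5)
edge 0: (1.5,28)→(3.5,0.5)  cross = 1.5·0.5 − 3.5·28 = -97.2500; (r_i+r_j)·cross = 5·-97.2500 = -486.2500
edge 1: (3.5,0.5)→(8,2.5)  cross = 3.5·2.5 − 8·0.5 = 4.7500; (r_i+r_j)·cross = 11.5·4.7500 = 54.6250
edge 2: (8,2.5)→(18,27.5)  cross = 8·27.5 − 18·2.5 = 175.0000; (r_i+r_j)·cross = 26·175.0000 = 4550.0000
edge 3: (18,27.5)→(14.5,37.5)  cross = 18·37.5 − 14.5·27.5 = 276.2500; (r_i+r_j)·cross = 32.5·276.2500 = 8978.1250
edge 4: (14.5,37.5)→(1.5,28)  cross = 14.5·28 − 1.5·37.5 = 349.7500; (r_i+r_j)·cross = 16·349.7500 = 5596.0000
Σcross = 708.5000 → A = |Σcross|/2 = 354.2500 mm²
Σ(r_i+r_j)·cross = 18692.5000 → first moment M = |Σ|/6 = 3115.4167
R_c = M/A = 3115.4167/354.2500 = 8.7944 mm
θ = 169° = 2.949606 rad
V = θ·R_c·A = 2.949606·8.7944·354.2500 = 9189.253 mm³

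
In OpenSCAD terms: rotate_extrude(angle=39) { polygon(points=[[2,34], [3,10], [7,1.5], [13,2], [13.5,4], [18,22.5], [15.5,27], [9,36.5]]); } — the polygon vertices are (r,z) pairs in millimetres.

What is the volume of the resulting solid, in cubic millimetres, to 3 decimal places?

Volume = 2479.470 mm³

Profile (r,z), 8 vertices: (2,34) (3,10) (7,1.5) (13,2) (13.5,4) (18,22.5) (15.5,27) (9,36.5)
edge 0: (2,34)→(3,10)  cross = 2·10 − 3·34 = -82.0000; (r_i+r_j)·cross = 5·-82.0000 = -410.0000
edge 1: (3,10)→(7,1.5)  cross = 3·1.5 − 7·10 = -65.5000; (r_i+r_j)·cross = 10·-65.5000 = -655.0000
edge 2: (7,1.5)→(13,2)  cross = 7·2 − 13·1.5 = -5.5000; (r_i+r_j)·cross = 20·-5.5000 = -110.0000
edge 3: (13,2)→(13.5,4)  cross = 13·4 − 13.5·2 = 25.0000; (r_i+r_j)·cross = 26.5·25.0000 = 662.5000
edge 4: (13.5,4)→(18,22.5)  cross = 13.5·22.5 − 18·4 = 231.7500; (r_i+r_j)·cross = 31.5·231.7500 = 7300.1250
edge 5: (18,22.5)→(15.5,27)  cross = 18·27 − 15.5·22.5 = 137.2500; (r_i+r_j)·cross = 33.5·137.2500 = 4597.8750
edge 6: (15.5,27)→(9,36.5)  cross = 15.5·36.5 − 9·27 = 322.7500; (r_i+r_j)·cross = 24.5·322.7500 = 7907.3750
edge 7: (9,36.5)→(2,34)  cross = 9·34 − 2·36.5 = 233.0000; (r_i+r_j)·cross = 11·233.0000 = 2563.0000
Σcross = 796.7500 → A = |Σcross|/2 = 398.3750 mm²
Σ(r_i+r_j)·cross = 21855.8750 → first moment M = |Σ|/6 = 3642.6458
R_c = M/A = 3642.6458/398.3750 = 9.1438 mm
θ = 39° = 0.680678 rad
V = θ·R_c·A = 0.680678·9.1438·398.3750 = 2479.470 mm³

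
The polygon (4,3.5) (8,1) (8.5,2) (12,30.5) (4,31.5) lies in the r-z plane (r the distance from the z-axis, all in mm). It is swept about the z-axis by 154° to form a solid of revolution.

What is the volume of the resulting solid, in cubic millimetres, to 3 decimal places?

Volume = 3520.299 mm³

Profile (r,z), 5 vertices: (4,3.5) (8,1) (8.5,2) (12,30.5) (4,31.5)
edge 0: (4,3.5)→(8,1)  cross = 4·1 − 8·3.5 = -24.0000; (r_i+r_j)·cross = 12·-24.0000 = -288.0000
edge 1: (8,1)→(8.5,2)  cross = 8·2 − 8.5·1 = 7.5000; (r_i+r_j)·cross = 16.5·7.5000 = 123.7500
edge 2: (8.5,2)→(12,30.5)  cross = 8.5·30.5 − 12·2 = 235.2500; (r_i+r_j)·cross = 20.5·235.2500 = 4822.6250
edge 3: (12,30.5)→(4,31.5)  cross = 12·31.5 − 4·30.5 = 256.0000; (r_i+r_j)·cross = 16·256.0000 = 4096.0000
edge 4: (4,31.5)→(4,3.5)  cross = 4·3.5 − 4·31.5 = -112.0000; (r_i+r_j)·cross = 8·-112.0000 = -896.0000
Σcross = 362.7500 → A = |Σcross|/2 = 181.3750 mm²
Σ(r_i+r_j)·cross = 7858.3750 → first moment M = |Σ|/6 = 1309.7292
R_c = M/A = 1309.7292/181.3750 = 7.2211 mm
θ = 154° = 2.687807 rad
V = θ·R_c·A = 2.687807·7.2211·181.3750 = 3520.299 mm³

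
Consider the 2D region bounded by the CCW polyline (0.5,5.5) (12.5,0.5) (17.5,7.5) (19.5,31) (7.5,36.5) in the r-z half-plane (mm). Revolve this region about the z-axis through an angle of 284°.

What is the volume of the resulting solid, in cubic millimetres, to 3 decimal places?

Profile (r,z), 5 vertices: (0.5,5.5) (12.5,0.5) (17.5,7.5) (19.5,31) (7.5,36.5)
edge 0: (0.5,5.5)→(12.5,0.5)  cross = 0.5·0.5 − 12.5·5.5 = -68.5000; (r_i+r_j)·cross = 13·-68.5000 = -890.5000
edge 1: (12.5,0.5)→(17.5,7.5)  cross = 12.5·7.5 − 17.5·0.5 = 85.0000; (r_i+r_j)·cross = 30·85.0000 = 2550.0000
edge 2: (17.5,7.5)→(19.5,31)  cross = 17.5·31 − 19.5·7.5 = 396.2500; (r_i+r_j)·cross = 37·396.2500 = 14661.2500
edge 3: (19.5,31)→(7.5,36.5)  cross = 19.5·36.5 − 7.5·31 = 479.2500; (r_i+r_j)·cross = 27·479.2500 = 12939.7500
edge 4: (7.5,36.5)→(0.5,5.5)  cross = 7.5·5.5 − 0.5·36.5 = 23.0000; (r_i+r_j)·cross = 8·23.0000 = 184.0000
Σcross = 915.0000 → A = |Σcross|/2 = 457.5000 mm²
Σ(r_i+r_j)·cross = 29444.5000 → first moment M = |Σ|/6 = 4907.4167
R_c = M/A = 4907.4167/457.5000 = 10.7266 mm
θ = 284° = 4.956735 rad
V = θ·R_c·A = 4.956735·10.7266·457.5000 = 24324.764 mm³

Volume = 24324.764 mm³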